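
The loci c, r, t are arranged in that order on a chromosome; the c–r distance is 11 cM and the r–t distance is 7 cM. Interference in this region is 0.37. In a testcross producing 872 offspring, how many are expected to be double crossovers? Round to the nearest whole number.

4

Map distances give recombination frequencies of 0.110 and 0.070 for the two intervals.
With interference 0.37 (so coincidence = 0.63), expected double-crossover frequency = 0.110 × 0.070 × 0.63 = 0.00485.
Expected number = 0.00485 × 872 = 4.23 ≈ 4.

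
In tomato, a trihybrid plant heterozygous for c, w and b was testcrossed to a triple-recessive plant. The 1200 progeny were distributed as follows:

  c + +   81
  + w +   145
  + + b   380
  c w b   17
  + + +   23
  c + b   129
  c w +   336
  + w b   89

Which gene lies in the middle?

b

The two most frequent reciprocal classes, + + b and c w +, are the parental types, so the F1 was + + b / c w +.
The two rarest classes, + + + and c w b, are the double crossovers. Comparing them with the parentals, only the b allele has switched, so b is the middle locus and the order is w – b – c.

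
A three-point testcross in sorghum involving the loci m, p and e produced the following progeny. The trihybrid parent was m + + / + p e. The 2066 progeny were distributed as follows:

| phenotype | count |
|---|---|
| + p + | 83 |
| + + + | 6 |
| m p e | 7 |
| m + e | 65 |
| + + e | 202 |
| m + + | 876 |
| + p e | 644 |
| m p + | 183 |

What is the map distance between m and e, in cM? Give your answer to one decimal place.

The two rarest classes, + + + and m p e, are the double crossovers. Comparing them with the parentals, only the m allele has switched, so m is the middle locus and the order is e – m – p.
Crossovers in the e–m interval produce the single-crossover classes m + e and + p + (65 + 83 = 148) plus the double crossovers (13).
RF(e–m) = (148 + 13) / 2066 = 161/2066 = 0.0779 → 7.8 cM.

7.8 cM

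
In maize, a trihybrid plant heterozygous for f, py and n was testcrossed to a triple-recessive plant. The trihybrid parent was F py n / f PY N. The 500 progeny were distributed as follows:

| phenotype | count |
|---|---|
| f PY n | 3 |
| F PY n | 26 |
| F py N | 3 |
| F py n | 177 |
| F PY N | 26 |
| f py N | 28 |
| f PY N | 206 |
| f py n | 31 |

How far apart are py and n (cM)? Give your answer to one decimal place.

12.0 cM

The two rarest classes, F py N and f PY n, are the double crossovers. Comparing them with the parentals, only the n allele has switched, so n is the middle locus and the order is f – n – py.
Crossovers in the n–py interval produce the single-crossover classes F PY n and f py N (26 + 28 = 54) plus the double crossovers (6).
RF(n–py) = (54 + 6) / 500 = 60/500 = 0.1200 → 12.0 cM.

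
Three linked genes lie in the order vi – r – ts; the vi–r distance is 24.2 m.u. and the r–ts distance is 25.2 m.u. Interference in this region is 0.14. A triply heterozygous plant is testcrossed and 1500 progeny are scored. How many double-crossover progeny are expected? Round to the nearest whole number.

Map distances give recombination frequencies of 0.242 and 0.252 for the two intervals.
With interference 0.14 (so coincidence = 0.86), expected double-crossover frequency = 0.242 × 0.252 × 0.86 = 0.05245.
Expected number = 0.05245 × 1500 = 78.67 ≈ 79.

79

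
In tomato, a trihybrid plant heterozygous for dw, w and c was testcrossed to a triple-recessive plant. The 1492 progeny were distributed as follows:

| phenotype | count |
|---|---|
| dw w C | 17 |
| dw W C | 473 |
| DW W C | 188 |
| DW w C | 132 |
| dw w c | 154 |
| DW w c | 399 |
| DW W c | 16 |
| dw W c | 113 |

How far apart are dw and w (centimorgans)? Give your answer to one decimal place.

25.1 centimorgans

The two most frequent reciprocal classes, DW w c and dw W C, are the parental types, so the F1 was DW w c / dw W C.
The two rarest classes, DW W c and dw w C, are the double crossovers. Comparing them with the parentals, only the w allele has switched, so w is the middle locus and the order is c – w – dw.
Crossovers in the w–dw interval produce the single-crossover classes dw w c and DW W C (154 + 188 = 342) plus the double crossovers (33).
RF(w–dw) = (342 + 33) / 1492 = 375/1492 = 0.2513 → 25.1 centimorgans.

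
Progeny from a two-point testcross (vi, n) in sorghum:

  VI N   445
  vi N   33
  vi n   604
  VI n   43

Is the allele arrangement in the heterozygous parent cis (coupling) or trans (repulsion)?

cis

The two most frequent classes are VI N (445) and vi n (604); these are the parental (non-recombinant) types.
So the F1 carried VI N on one chromosome and vi n on the other — the recessive alleles are on the same chromosome (cis / coupling).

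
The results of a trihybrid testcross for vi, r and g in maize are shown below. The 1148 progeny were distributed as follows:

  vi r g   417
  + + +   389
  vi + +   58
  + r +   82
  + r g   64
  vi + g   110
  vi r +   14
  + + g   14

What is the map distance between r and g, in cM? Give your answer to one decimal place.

19.2 cM

The two most frequent reciprocal classes, vi r g and + + +, are the parental types, so the F1 was vi r g / + + +.
The two rarest classes, vi r + and + + g, are the double crossovers. Comparing them with the parentals, only the g allele has switched, so g is the middle locus and the order is r – g – vi.
Crossovers in the r–g interval produce the single-crossover classes vi + g and + r + (110 + 82 = 192) plus the double crossovers (28).
RF(r–g) = (192 + 28) / 1148 = 220/1148 = 0.1916 → 19.2 cM.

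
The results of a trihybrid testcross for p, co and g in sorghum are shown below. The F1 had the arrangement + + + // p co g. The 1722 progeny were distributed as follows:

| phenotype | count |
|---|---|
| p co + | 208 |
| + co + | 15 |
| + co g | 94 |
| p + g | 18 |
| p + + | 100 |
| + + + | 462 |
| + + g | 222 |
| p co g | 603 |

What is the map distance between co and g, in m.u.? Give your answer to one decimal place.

26.9 m.u.

The two rarest classes, + co + and p + g, are the double crossovers. Comparing them with the parentals, only the co allele has switched, so co is the middle locus and the order is p – co – g.
Crossovers in the co–g interval produce the single-crossover classes + + g and p co + (222 + 208 = 430) plus the double crossovers (33).
RF(co–g) = (430 + 33) / 1722 = 463/1722 = 0.2689 → 26.9 m.u.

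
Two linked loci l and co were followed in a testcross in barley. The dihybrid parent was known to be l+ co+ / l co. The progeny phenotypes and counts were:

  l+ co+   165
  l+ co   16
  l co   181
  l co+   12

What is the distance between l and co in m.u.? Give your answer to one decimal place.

The recombinant classes are l+ co and l co+: 16 + 12 = 28.
Recombination frequency = 28/374 = 0.0749 ≈ 7.5%, i.e. 7.5 m.u.

7.5 m.u.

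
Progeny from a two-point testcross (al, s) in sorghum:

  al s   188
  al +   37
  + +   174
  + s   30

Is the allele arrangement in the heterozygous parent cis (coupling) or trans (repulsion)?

cis

The two most frequent classes are + + (174) and al s (188); these are the parental (non-recombinant) types.
So the F1 carried + + on one chromosome and al s on the other — the recessive alleles are on the same chromosome (cis / coupling).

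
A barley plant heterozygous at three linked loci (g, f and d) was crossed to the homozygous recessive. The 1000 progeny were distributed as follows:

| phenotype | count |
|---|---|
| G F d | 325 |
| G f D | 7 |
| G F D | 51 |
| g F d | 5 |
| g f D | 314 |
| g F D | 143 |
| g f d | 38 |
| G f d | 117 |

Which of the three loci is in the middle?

The two most frequent reciprocal classes, g f D and G F d, are the parental types, so the F1 was g f D / G F d.
The two rarest classes, G f D and g F d, are the double crossovers. Comparing them with the parentals, only the g allele has switched, so g is the middle locus and the order is f – g – d.

g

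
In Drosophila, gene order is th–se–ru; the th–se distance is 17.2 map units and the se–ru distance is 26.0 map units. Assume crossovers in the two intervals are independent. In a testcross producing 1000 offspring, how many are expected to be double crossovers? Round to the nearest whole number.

Map distances give recombination frequencies of 0.172 and 0.260 for the two intervals.
With no interference, expected double-crossover frequency = 0.172 × 0.260 = 0.04472.
Expected number = 0.04472 × 1000 = 44.72 ≈ 45.

45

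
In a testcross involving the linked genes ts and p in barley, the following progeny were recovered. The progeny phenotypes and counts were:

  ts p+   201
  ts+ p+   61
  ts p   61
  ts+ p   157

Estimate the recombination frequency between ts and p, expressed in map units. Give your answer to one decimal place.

The two most frequent classes, ts+ p (157) and ts p+ (201), are the parental types, so the F1 was ts+ p / ts p+.
The recombinant classes are ts+ p+ and ts p: 61 + 61 = 122.
Recombination frequency = 122/480 = 0.2542 ≈ 25.4%, i.e. 25.4 map units.

25.4 map units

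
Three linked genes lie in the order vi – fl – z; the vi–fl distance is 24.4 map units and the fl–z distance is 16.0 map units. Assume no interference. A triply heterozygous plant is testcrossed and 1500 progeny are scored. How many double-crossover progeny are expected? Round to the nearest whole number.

Map distances give recombination frequencies of 0.244 and 0.160 for the two intervals.
With no interference, expected double-crossover frequency = 0.244 × 0.160 = 0.03904.
Expected number = 0.03904 × 1500 = 58.56 ≈ 59.

59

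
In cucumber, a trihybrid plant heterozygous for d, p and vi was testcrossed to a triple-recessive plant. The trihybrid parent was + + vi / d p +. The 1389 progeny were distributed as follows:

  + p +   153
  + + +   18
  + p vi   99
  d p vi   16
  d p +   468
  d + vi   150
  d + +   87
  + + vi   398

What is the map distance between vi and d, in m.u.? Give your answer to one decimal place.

24.3 m.u.

The two rarest classes, + + + and d p vi, are the double crossovers. Comparing them with the parentals, only the vi allele has switched, so vi is the middle locus and the order is d – vi – p.
Crossovers in the d–vi interval produce the single-crossover classes d + vi and + p + (150 + 153 = 303) plus the double crossovers (34).
RF(d–vi) = (303 + 34) / 1389 = 337/1389 = 0.2426 → 24.3 m.u.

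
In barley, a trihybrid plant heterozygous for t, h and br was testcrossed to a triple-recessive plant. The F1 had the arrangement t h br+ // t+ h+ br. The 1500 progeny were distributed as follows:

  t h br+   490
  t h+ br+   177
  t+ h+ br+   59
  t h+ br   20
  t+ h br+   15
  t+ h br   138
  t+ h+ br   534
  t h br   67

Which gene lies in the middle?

The two rarest classes, t+ h br+ and t h+ br, are the double crossovers. Comparing them with the parentals, only the t allele has switched, so t is the middle locus and the order is h – t – br.

t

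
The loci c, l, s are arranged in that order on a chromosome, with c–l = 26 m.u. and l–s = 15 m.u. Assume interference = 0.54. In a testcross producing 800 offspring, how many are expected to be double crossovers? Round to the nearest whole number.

14

Map distances give recombination frequencies of 0.260 and 0.150 for the two intervals.
With interference 0.54 (so coincidence = 0.46), expected double-crossover frequency = 0.260 × 0.150 × 0.46 = 0.01794.
Expected number = 0.01794 × 800 = 14.35 ≈ 14.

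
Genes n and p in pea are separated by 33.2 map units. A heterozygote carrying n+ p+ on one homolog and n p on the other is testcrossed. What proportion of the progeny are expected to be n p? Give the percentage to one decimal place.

33.4%

A map distance of 33.2 map units corresponds to a recombination frequency of 0.332.
The F1 is n+ p+ / n p, so n p is a parental gamete class with expected frequency (1 − r)/2 = 0.668/2 = 0.3340.
That is 0.3340 = 33.4% of the progeny.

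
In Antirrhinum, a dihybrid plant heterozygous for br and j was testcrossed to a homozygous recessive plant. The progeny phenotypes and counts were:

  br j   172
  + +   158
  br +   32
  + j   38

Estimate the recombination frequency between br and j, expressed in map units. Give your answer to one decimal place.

The two most frequent classes, + + (158) and br j (172), are the parental types, so the F1 was + + / br j.
The recombinant classes are + j and br +: 38 + 32 = 70.
Recombination frequency = 70/400 = 0.1750 ≈ 17.5%, i.e. 17.5 map units.

17.5 map units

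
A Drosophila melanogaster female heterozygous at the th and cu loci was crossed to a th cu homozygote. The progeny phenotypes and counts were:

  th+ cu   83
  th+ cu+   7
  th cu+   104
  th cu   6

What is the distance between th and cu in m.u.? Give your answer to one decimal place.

6.5 m.u.

The two most frequent classes, th+ cu (83) and th cu+ (104), are the parental types, so the F1 was th+ cu / th cu+.
The recombinant classes are th+ cu+ and th cu: 7 + 6 = 13.
Recombination frequency = 13/200 = 0.0650 ≈ 6.5%, i.e. 6.5 m.u.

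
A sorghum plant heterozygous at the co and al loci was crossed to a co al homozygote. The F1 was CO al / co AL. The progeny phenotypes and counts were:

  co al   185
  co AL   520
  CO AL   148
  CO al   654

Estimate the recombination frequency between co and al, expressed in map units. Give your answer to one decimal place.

22.1 map units

The recombinant classes are CO AL and co al: 148 + 185 = 333.
Recombination frequency = 333/1507 = 0.2210 ≈ 22.1%, i.e. 22.1 map units.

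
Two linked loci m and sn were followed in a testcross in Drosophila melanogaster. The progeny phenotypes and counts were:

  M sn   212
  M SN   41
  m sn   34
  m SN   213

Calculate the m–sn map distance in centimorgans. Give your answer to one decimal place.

The two most frequent classes, M sn (212) and m SN (213), are the parental types, so the F1 was M sn / m SN.
The recombinant classes are M SN and m sn: 41 + 34 = 75.
Recombination frequency = 75/500 = 0.1500 ≈ 15.0%, i.e. 15.0 centimorgans.

15.0 centimorgans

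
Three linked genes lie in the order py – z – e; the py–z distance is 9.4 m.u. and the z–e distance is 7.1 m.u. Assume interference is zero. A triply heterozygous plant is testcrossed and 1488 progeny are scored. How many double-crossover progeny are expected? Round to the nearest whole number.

Map distances give recombination frequencies of 0.094 and 0.071 for the two intervals.
With no interference, expected double-crossover frequency = 0.094 × 0.071 = 0.00667.
Expected number = 0.00667 × 1488 = 9.93 ≈ 10.

10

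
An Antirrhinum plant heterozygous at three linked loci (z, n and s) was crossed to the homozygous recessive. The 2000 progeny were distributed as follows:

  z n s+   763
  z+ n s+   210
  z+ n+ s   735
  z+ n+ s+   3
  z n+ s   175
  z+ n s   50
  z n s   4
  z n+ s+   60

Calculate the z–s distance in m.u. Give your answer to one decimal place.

19.6 m.u.

The two most frequent reciprocal classes, z n s+ and z+ n+ s, are the parental types, so the F1 was z n s+ / z+ n+ s.
The two rarest classes, z n s and z+ n+ s+, are the double crossovers. Comparing them with the parentals, only the s allele has switched, so s is the middle locus and the order is n – s – z.
Crossovers in the s–z interval produce the single-crossover classes z+ n s+ and z n+ s (210 + 175 = 385) plus the double crossovers (7).
RF(s–z) = (385 + 7) / 2000 = 392/2000 = 0.1960 → 19.6 m.u.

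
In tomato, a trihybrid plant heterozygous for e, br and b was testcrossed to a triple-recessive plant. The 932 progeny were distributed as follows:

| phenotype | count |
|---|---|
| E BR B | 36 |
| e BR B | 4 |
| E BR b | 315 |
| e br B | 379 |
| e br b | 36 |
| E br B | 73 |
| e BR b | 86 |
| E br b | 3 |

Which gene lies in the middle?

br

The two most frequent reciprocal classes, E BR b and e br B, are the parental types, so the F1 was E BR b / e br B.
The two rarest classes, E br b and e BR B, are the double crossovers. Comparing them with the parentals, only the br allele has switched, so br is the middle locus and the order is b – br – e.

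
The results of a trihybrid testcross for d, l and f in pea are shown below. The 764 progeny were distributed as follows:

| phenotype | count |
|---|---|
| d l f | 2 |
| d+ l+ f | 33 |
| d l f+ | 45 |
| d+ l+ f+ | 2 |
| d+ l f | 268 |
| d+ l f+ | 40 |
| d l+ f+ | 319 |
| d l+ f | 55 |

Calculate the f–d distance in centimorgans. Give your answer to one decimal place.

13.0 centimorgans

The two most frequent reciprocal classes, d+ l f and d l+ f+, are the parental types, so the F1 was d+ l f / d l+ f+.
The two rarest classes, d l f and d+ l+ f+, are the double crossovers. Comparing them with the parentals, only the d allele has switched, so d is the middle locus and the order is l – d – f.
Crossovers in the d–f interval produce the single-crossover classes d+ l f+ and d l+ f (40 + 55 = 95) plus the double crossovers (4).
RF(d–f) = (95 + 4) / 764 = 99/764 = 0.1296 → 13.0 centimorgans.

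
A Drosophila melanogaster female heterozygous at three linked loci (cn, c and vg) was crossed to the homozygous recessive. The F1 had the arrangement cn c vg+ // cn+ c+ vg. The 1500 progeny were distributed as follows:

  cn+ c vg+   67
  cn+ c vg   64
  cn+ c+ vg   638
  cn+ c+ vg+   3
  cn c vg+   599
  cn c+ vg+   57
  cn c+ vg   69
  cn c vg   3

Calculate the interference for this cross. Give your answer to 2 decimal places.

The two rarest classes, cn c vg and cn+ c+ vg+, are the double crossovers. Comparing them with the parentals, only the vg allele has switched, so vg is the middle locus and the order is c – vg – cn.
c–vg: (121 + 6)/1500 = 0.0847; vg–cn: (136 + 6)/1500 = 0.0947.
Expected DCO frequency = 0.0847 × 0.0947 ≈ 0.00802; observed = 6/1500 ≈ 0.00400.
Coefficient of coincidence = 0.00400/0.00802 ≈ 0.50; interference = 1 − 0.50 = 0.50.

0.50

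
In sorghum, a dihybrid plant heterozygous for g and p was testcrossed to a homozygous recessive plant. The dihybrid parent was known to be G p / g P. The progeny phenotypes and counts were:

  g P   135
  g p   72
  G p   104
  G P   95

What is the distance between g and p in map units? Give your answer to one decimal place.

41.1 map units

The recombinant classes are G P and g p: 95 + 72 = 167.
Recombination frequency = 167/406 = 0.4113 ≈ 41.1%, i.e. 41.1 map units.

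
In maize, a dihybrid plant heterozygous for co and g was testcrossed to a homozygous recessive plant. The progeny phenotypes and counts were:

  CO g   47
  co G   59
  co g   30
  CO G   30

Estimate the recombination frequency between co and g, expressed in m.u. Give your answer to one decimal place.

The two most frequent classes, CO g (47) and co G (59), are the parental types, so the F1 was CO g / co G.
The recombinant classes are CO G and co g: 30 + 30 = 60.
Recombination frequency = 60/166 = 0.3614 ≈ 36.1%, i.e. 36.1 m.u.

36.1 m.u.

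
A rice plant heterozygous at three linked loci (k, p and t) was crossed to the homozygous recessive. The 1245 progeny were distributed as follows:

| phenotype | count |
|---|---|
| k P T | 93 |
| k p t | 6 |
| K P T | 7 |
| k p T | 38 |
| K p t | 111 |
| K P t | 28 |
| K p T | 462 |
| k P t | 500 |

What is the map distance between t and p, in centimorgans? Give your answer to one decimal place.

17.4 centimorgans

The two most frequent reciprocal classes, K p T and k P t, are the parental types, so the F1 was K p T / k P t.
The two rarest classes, K P T and k p t, are the double crossovers. Comparing them with the parentals, only the p allele has switched, so p is the middle locus and the order is t – p – k.
Crossovers in the t–p interval produce the single-crossover classes K p t and k P T (111 + 93 = 204) plus the double crossovers (13).
RF(t–p) = (204 + 13) / 1245 = 217/1245 = 0.1743 → 17.4 centimorgans.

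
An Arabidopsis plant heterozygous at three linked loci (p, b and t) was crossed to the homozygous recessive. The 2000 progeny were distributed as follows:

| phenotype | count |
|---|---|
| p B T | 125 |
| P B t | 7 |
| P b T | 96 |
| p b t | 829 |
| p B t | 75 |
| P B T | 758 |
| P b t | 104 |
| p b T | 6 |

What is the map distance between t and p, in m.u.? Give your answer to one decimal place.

12.1 m.u.

The two most frequent reciprocal classes, P B T and p b t, are the parental types, so the F1 was P B T / p b t.
The two rarest classes, P B t and p b T, are the double crossovers. Comparing them with the parentals, only the t allele has switched, so t is the middle locus and the order is p – t – b.
Crossovers in the p–t interval produce the single-crossover classes p B T and P b t (125 + 104 = 229) plus the double crossovers (13).
RF(p–t) = (229 + 13) / 2000 = 242/2000 = 0.1210 → 12.1 m.u.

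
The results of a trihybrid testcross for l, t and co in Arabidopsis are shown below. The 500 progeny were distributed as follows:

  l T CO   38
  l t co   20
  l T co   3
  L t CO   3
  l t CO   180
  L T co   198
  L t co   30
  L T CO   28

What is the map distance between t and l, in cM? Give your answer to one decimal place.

14.8 cM

The two most frequent reciprocal classes, l t CO and L T co, are the parental types, so the F1 was l t CO / L T co.
The two rarest classes, L t CO and l T co, are the double crossovers. Comparing them with the parentals, only the l allele has switched, so l is the middle locus and the order is t – l – co.
Crossovers in the t–l interval produce the single-crossover classes l T CO and L t co (38 + 30 = 68) plus the double crossovers (6).
RF(t–l) = (68 + 6) / 500 = 74/500 = 0.1480 → 14.8 cM.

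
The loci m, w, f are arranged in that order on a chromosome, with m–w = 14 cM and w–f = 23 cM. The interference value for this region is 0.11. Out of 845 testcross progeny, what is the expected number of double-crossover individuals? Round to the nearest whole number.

Map distances give recombination frequencies of 0.140 and 0.230 for the two intervals.
With interference 0.11 (so coincidence = 0.89), expected double-crossover frequency = 0.140 × 0.230 × 0.89 = 0.02866.
Expected number = 0.02866 × 845 = 24.22 ≈ 24.

24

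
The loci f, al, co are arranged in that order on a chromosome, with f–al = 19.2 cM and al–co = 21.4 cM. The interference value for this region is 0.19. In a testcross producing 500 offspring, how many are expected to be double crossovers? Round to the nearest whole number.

17

Map distances give recombination frequencies of 0.192 and 0.214 for the two intervals.
With interference 0.19 (so coincidence = 0.81), expected double-crossover frequency = 0.192 × 0.214 × 0.81 = 0.03328.
Expected number = 0.03328 × 500 = 16.64 ≈ 17.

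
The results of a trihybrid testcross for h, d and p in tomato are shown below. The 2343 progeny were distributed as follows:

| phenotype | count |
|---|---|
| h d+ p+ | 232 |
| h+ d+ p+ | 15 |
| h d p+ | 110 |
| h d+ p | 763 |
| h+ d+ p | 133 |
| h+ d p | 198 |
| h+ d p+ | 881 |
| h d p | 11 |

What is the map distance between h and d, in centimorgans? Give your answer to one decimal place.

The two most frequent reciprocal classes, h d+ p and h+ d p+, are the parental types, so the F1 was h d+ p / h+ d p+.
The two rarest classes, h d p and h+ d+ p+, are the double crossovers. Comparing them with the parentals, only the d allele has switched, so d is the middle locus and the order is p – d – h.
Crossovers in the d–h interval produce the single-crossover classes h+ d+ p and h d p+ (133 + 110 = 243) plus the double crossovers (26).
RF(d–h) = (243 + 26) / 2343 = 269/2343 = 0.1148 → 11.5 centimorgans.

11.5 centimorgans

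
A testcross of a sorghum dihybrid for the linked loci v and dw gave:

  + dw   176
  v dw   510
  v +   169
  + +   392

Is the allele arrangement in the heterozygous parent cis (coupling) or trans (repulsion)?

The two most frequent classes are + + (392) and v dw (510); these are the parental (non-recombinant) types.
So the F1 carried + + on one chromosome and v dw on the other — the recessive alleles are on the same chromosome (cis / coupling).

cis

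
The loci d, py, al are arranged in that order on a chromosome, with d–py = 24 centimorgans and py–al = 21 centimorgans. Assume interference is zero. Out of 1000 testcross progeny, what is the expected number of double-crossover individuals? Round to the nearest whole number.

Map distances give recombination frequencies of 0.240 and 0.210 for the two intervals.
With no interference, expected double-crossover frequency = 0.240 × 0.210 = 0.05040.
Expected number = 0.05040 × 1000 = 50.40 ≈ 50.

50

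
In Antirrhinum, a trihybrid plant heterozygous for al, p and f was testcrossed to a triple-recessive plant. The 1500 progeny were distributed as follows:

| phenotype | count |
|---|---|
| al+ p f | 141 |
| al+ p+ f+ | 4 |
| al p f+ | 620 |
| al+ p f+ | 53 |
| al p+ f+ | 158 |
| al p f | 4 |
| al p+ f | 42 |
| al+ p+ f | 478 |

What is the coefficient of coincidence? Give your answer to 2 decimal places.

0.38

The two most frequent reciprocal classes, al+ p+ f and al p f+, are the parental types, so the F1 was al+ p+ f / al p f+.
The two rarest classes, al+ p+ f+ and al p f, are the double crossovers. Comparing them with the parentals, only the f allele has switched, so f is the middle locus and the order is p – f – al.
p–f: (299 + 8)/1500 = 0.2047; f–al: (95 + 8)/1500 = 0.0687.
Expected DCO frequency = 0.2047 × 0.0687 ≈ 0.01406; observed = 8/1500 ≈ 0.00533.
Coefficient of coincidence = 0.00533/0.01406 ≈ 0.38.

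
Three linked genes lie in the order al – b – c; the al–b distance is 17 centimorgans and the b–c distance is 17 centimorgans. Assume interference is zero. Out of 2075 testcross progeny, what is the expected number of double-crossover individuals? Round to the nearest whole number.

60

Map distances give recombination frequencies of 0.170 and 0.170 for the two intervals.
With no interference, expected double-crossover frequency = 0.170 × 0.170 = 0.02890.
Expected number = 0.02890 × 2075 = 59.97 ≈ 60.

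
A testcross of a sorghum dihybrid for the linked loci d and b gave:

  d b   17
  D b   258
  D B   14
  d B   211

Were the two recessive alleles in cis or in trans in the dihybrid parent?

The two most frequent classes are D b (258) and d B (211); these are the parental (non-recombinant) types.
So the F1 carried D b on one chromosome and d B on the other — the recessive alleles are on opposite chromosomes (trans / repulsion).

trans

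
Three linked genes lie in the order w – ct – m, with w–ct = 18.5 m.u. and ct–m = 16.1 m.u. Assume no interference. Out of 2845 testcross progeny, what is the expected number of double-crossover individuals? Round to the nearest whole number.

85

Map distances give recombination frequencies of 0.185 and 0.161 for the two intervals.
With no interference, expected double-crossover frequency = 0.185 × 0.161 = 0.02978.
Expected number = 0.02978 × 2845 = 84.74 ≈ 85.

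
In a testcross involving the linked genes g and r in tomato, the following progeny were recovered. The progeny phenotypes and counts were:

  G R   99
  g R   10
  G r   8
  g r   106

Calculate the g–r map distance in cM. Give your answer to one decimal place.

8.1 cM

The two most frequent classes, G R (99) and g r (106), are the parental types, so the F1 was G R / g r.
The recombinant classes are G r and g R: 8 + 10 = 18.
Recombination frequency = 18/223 = 0.0807 ≈ 8.1%, i.e. 8.1 cM.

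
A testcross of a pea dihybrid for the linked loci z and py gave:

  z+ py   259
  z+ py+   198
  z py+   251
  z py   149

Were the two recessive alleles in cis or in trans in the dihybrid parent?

The two most frequent classes are z+ py (259) and z py+ (251); these are the parental (non-recombinant) types.
So the F1 carried z+ py on one chromosome and z py+ on the other — the recessive alleles are on opposite chromosomes (trans / repulsion).

trans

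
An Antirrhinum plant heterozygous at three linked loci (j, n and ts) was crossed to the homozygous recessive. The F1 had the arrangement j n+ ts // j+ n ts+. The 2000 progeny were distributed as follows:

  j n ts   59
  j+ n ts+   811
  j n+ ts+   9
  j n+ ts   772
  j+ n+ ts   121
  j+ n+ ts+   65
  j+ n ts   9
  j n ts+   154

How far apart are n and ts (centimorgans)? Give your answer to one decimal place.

The two rarest classes, j n+ ts+ and j+ n ts, are the double crossovers. Comparing them with the parentals, only the ts allele has switched, so ts is the middle locus and the order is j – ts – n.
Crossovers in the ts–n interval produce the single-crossover classes j n ts and j+ n+ ts+ (59 + 65 = 124) plus the double crossovers (18).
RF(ts–n) = (124 + 18) / 2000 = 142/2000 = 0.0710 → 7.1 centimorgans.

7.1 centimorgans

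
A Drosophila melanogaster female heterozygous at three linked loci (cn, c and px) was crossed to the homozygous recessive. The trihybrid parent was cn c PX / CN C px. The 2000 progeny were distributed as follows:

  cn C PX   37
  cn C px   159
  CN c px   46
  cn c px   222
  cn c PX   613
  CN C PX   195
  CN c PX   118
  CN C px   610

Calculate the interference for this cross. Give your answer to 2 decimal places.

0.08

The two rarest classes, cn C PX and CN c px, are the double crossovers. Comparing them with the parentals, only the c allele has switched, so c is the middle locus and the order is cn – c – px.
cn–c: (277 + 83)/2000 = 0.1800; c–px: (417 + 83)/2000 = 0.2500.
Expected DCO frequency = 0.1800 × 0.2500 ≈ 0.04500; observed = 83/2000 ≈ 0.04150.
Coefficient of coincidence = 0.04150/0.04500 ≈ 0.92; interference = 1 − 0.92 = 0.08.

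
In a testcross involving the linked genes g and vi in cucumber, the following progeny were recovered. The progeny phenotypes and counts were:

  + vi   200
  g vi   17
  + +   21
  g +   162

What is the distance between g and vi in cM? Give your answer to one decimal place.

The two most frequent classes, + vi (200) and g + (162), are the parental types, so the F1 was + vi / g +.
The recombinant classes are + + and g vi: 21 + 17 = 38.
Recombination frequency = 38/400 = 0.0950 ≈ 9.5%, i.e. 9.5 cM.

9.5 cM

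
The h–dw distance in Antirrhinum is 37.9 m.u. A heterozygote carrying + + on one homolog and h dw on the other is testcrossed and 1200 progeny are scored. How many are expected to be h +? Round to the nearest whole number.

A map distance of 37.9 m.u. corresponds to a recombination frequency of 0.379.
The F1 is + + / h dw, so h + is a recombinant gamete class with expected frequency r/2 = 0.379/2 = 0.1895.
Expected number = 0.1895 × 1200 = 227.40 ≈ 227.

227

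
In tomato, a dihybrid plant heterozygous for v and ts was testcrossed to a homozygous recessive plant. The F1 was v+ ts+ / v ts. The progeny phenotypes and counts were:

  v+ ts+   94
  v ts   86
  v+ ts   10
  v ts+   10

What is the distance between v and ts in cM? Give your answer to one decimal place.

The recombinant classes are v+ ts and v ts+: 10 + 10 = 20.
Recombination frequency = 20/200 = 0.1000 ≈ 10.0%, i.e. 10.0 cM.

10.0 cM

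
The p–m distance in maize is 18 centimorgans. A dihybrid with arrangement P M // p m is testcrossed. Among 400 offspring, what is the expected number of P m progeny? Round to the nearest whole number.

A map distance of 18 centimorgans corresponds to a recombination frequency of 0.180.
The F1 is P M / p m, so P m is a recombinant gamete class with expected frequency r/2 = 0.180/2 = 0.0900.
Expected number = 0.0900 × 400 = 36.00 ≈ 36.

36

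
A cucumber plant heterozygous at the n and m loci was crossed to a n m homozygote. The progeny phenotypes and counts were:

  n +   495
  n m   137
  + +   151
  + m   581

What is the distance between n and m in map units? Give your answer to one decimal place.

The two most frequent classes, + m (581) and n + (495), are the parental types, so the F1 was + m / n +.
The recombinant classes are + + and n m: 151 + 137 = 288.
Recombination frequency = 288/1364 = 0.2111 ≈ 21.1%, i.e. 21.1 map units.

21.1 map units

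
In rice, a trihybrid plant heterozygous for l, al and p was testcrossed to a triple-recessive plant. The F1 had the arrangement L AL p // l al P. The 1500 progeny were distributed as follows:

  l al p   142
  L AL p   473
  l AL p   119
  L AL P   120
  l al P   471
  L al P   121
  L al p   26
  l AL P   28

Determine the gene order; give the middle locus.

al

The two rarest classes, L al p and l AL P, are the double crossovers. Comparing them with the parentals, only the al allele has switched, so al is the middle locus and the order is p – al – l.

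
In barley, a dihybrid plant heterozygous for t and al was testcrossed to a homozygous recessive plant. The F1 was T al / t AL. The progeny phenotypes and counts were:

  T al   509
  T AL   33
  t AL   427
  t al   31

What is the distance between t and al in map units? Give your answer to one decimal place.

The recombinant classes are T AL and t al: 33 + 31 = 64.
Recombination frequency = 64/1000 = 0.0640 ≈ 6.4%, i.e. 6.4 map units.

6.4 map units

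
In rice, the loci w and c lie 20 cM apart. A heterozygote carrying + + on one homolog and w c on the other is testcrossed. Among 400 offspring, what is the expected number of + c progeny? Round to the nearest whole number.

A map distance of 20 cM corresponds to a recombination frequency of 0.200.
The F1 is + + / w c, so + c is a recombinant gamete class with expected frequency r/2 = 0.200/2 = 0.1000.
Expected number = 0.1000 × 400 = 40.00 ≈ 40.

40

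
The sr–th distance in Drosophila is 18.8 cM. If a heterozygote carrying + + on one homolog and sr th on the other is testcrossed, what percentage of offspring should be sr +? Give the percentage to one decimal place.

A map distance of 18.8 cM corresponds to a recombination frequency of 0.188.
The F1 is + + / sr th, so sr + is a recombinant gamete class with expected frequency r/2 = 0.188/2 = 0.0940.
That is 0.0940 = 9.4% of the progeny.

9.4%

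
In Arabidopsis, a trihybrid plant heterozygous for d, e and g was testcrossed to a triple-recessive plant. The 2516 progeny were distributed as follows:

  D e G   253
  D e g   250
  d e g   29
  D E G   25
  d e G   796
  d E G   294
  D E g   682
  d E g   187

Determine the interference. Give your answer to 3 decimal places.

0.540

The two most frequent reciprocal classes, d e G and D E g, are the parental types, so the F1 was d e G / D E g.
The two rarest classes, d e g and D E G, are the double crossovers. Comparing them with the parentals, only the g allele has switched, so g is the middle locus and the order is d – g – e.
d–g: (440 + 54)/2516 = 0.1963; g–e: (544 + 54)/2516 = 0.2377.
Expected DCO frequency = 0.1963 × 0.2377 ≈ 0.04666; observed = 54/2516 ≈ 0.02146.
Coefficient of coincidence = 0.02146/0.04666 ≈ 0.460; interference = 1 − 0.460 = 0.540.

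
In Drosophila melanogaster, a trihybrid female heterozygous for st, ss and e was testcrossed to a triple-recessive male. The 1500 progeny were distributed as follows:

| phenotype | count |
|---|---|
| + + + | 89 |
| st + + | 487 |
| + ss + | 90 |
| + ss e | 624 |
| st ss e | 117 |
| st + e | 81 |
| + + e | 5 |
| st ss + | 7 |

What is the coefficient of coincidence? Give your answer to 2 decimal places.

The two most frequent reciprocal classes, st + + and + ss e, are the parental types, so the F1 was st + + / + ss e.
The two rarest classes, st ss + and + + e, are the double crossovers. Comparing them with the parentals, only the ss allele has switched, so ss is the middle locus and the order is st – ss – e.
st–ss: (206 + 12)/1500 = 0.1453; ss–e: (171 + 12)/1500 = 0.1220.
Expected DCO frequency = 0.1453 × 0.1220 ≈ 0.01773; observed = 12/1500 ≈ 0.00800.
Coefficient of coincidence = 0.00800/0.01773 ≈ 0.45.

0.45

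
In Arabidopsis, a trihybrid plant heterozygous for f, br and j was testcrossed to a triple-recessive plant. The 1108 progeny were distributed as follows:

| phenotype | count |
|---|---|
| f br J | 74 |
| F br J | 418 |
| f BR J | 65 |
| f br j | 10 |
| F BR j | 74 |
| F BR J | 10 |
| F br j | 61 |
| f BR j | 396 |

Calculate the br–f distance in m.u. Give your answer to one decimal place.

The two most frequent reciprocal classes, f BR j and F br J, are the parental types, so the F1 was f BR j / F br J.
The two rarest classes, f br j and F BR J, are the double crossovers. Comparing them with the parentals, only the br allele has switched, so br is the middle locus and the order is j – br – f.
Crossovers in the br–f interval produce the single-crossover classes F BR j and f br J (74 + 74 = 148) plus the double crossovers (20).
RF(br–f) = (148 + 20) / 1108 = 168/1108 = 0.1516 → 15.2 m.u.

15.2 m.u.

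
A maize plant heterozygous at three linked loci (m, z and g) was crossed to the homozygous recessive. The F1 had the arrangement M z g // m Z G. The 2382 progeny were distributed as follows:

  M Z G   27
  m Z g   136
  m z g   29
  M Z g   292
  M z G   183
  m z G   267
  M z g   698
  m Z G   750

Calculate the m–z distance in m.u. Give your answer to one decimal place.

25.8 m.u.

The two rarest classes, m z g and M Z G, are the double crossovers. Comparing them with the parentals, only the m allele has switched, so m is the middle locus and the order is z – m – g.
Crossovers in the z–m interval produce the single-crossover classes M Z g and m z G (292 + 267 = 559) plus the double crossovers (56).
RF(z–m) = (559 + 56) / 2382 = 615/2382 = 0.2582 → 25.8 m.u.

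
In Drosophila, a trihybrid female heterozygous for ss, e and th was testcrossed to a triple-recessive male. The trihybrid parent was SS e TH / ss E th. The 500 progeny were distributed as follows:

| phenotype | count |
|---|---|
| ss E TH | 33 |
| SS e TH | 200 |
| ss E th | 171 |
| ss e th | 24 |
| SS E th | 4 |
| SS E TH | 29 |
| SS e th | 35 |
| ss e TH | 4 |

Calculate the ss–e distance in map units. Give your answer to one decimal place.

The two rarest classes, ss e TH and SS E th, are the double crossovers. Comparing them with the parentals, only the ss allele has switched, so ss is the middle locus and the order is th – ss – e.
Crossovers in the ss–e interval produce the single-crossover classes SS E TH and ss e th (29 + 24 = 53) plus the double crossovers (8).
RF(ss–e) = (53 + 8) / 500 = 61/500 = 0.1220 → 12.2 map units.

12.2 map units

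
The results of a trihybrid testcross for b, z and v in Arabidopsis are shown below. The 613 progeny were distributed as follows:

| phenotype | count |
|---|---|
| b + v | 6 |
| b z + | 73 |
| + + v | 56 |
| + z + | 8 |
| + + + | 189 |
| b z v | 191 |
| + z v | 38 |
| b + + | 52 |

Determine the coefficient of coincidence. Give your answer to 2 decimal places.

The two most frequent reciprocal classes, b z v and + + +, are the parental types, so the F1 was b z v / + + +.
The two rarest classes, b + v and + z +, are the double crossovers. Comparing them with the parentals, only the z allele has switched, so z is the middle locus and the order is b – z – v.
b–z: (90 + 14)/613 = 0.1697; z–v: (129 + 14)/613 = 0.2333.
Expected DCO frequency = 0.1697 × 0.2333 ≈ 0.03959; observed = 14/613 ≈ 0.02284.
Coefficient of coincidence = 0.02284/0.03959 ≈ 0.58.

0.58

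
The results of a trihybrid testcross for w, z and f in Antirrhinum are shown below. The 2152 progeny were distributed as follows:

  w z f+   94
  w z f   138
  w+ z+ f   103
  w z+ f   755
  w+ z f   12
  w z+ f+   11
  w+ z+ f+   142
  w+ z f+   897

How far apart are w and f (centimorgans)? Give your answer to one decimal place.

The two most frequent reciprocal classes, w z+ f and w+ z f+, are the parental types, so the F1 was w z+ f / w+ z f+.
The two rarest classes, w z+ f+ and w+ z f, are the double crossovers. Comparing them with the parentals, only the f allele has switched, so f is the middle locus and the order is w – f – z.
Crossovers in the w–f interval produce the single-crossover classes w+ z+ f and w z f+ (103 + 94 = 197) plus the double crossovers (23).
RF(w–f) = (197 + 23) / 2152 = 220/2152 = 0.1022 → 10.2 centimorgans.

10.2 centimorgans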